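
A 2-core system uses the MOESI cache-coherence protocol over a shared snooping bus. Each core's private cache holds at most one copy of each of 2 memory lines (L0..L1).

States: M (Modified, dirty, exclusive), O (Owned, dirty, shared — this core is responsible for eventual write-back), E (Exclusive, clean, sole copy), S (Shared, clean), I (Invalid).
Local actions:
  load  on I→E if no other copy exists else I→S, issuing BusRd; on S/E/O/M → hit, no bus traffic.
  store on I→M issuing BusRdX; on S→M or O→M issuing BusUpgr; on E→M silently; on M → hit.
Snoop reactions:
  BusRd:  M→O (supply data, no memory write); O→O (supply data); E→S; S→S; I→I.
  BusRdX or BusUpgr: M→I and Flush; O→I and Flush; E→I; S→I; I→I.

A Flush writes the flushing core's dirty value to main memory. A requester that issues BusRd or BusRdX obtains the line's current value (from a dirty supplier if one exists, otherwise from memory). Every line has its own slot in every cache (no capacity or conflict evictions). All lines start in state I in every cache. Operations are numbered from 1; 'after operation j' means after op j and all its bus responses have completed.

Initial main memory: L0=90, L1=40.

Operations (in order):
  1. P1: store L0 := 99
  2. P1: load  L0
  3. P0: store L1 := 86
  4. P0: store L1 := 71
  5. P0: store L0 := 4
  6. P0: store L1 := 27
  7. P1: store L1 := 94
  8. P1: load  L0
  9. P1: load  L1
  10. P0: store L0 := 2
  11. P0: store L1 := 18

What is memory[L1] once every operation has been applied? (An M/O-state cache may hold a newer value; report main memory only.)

1. P1: store L0 := 99  bus=[BusRdX]  L0: P0=I P1=M  mem[L0]=90
2. P1: load  L0  bus=[-]  L0: P0=I P1=M  mem[L0]=90
3. P0: store L1 := 86  bus=[BusRdX]  L1: P0=M P1=I  mem[L1]=40
4. P0: store L1 := 71  bus=[-]  L1: P0=M P1=I  mem[L1]=40
5. P0: store L0 := 4  bus=[BusRdX,Flush]  L0: P0=M P1=I  mem[L0]=99
6. P0: store L1 := 27  bus=[-]  L1: P0=M P1=I  mem[L1]=40
7. P1: store L1 := 94  bus=[BusRdX,Flush]  L1: P0=I P1=M  mem[L1]=27
8. P1: load  L0  bus=[BusRd]  L0: P0=O P1=S  mem[L0]=99
9. P1: load  L1  bus=[-]  L1: P0=I P1=M  mem[L1]=27
10. P0: store L0 := 2  bus=[BusUpgr]  L0: P0=M P1=I  mem[L0]=99
11. P0: store L1 := 18  bus=[BusRdX,Flush]  L1: P0=M P1=I  mem[L1]=94

memory[L1] = 94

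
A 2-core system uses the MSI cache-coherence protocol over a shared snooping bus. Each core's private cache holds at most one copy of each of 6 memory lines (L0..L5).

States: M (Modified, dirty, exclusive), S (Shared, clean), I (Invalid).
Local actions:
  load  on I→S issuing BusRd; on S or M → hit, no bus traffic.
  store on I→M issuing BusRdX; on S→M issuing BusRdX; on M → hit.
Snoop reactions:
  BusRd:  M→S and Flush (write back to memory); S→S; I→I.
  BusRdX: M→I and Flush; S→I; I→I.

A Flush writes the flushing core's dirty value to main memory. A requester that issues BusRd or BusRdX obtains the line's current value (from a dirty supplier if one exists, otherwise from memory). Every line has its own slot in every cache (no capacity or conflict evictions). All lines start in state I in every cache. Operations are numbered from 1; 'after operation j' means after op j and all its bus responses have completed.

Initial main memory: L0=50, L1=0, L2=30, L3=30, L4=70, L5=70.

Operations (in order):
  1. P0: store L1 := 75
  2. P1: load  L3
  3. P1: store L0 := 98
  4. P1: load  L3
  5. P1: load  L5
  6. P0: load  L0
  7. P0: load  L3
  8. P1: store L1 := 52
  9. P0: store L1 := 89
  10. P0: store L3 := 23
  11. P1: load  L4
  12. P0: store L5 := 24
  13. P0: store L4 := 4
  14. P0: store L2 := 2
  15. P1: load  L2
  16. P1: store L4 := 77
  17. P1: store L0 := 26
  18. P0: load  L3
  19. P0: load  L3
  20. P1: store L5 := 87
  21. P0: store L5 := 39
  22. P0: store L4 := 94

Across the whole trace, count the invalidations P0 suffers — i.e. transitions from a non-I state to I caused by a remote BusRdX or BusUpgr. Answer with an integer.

invalidations = 4

step 1: P0: store L1 := 75  ⟶  MI  (L1)  txn=BusRdX  M[L1]=0
step 2: P1: load  L3  ⟶  IS  (L3)  txn=BusRd  M[L3]=30
step 3: P1: store L0 := 98  ⟶  IM  (L0)  txn=BusRdX  M[L0]=50
step 4: P1: load  L3  ⟶  IS  (L3)  txn=∅  M[L3]=30
step 5: P1: load  L5  ⟶  IS  (L5)  txn=BusRd  M[L5]=70
step 6: P0: load  L0  ⟶  SS  (L0)  txn=BusRd+Flush  M[L0]=98
step 7: P0: load  L3  ⟶  SS  (L3)  txn=BusRd  M[L3]=30
step 8: P1: store L1 := 52  ⟶  IM  (L1)  txn=BusRdX+Flush  M[L1]=75
step 9: P0: store L1 := 89  ⟶  MI  (L1)  txn=BusRdX+Flush  M[L1]=52
step 10: P0: store L3 := 23  ⟶  MI  (L3)  txn=BusRdX  M[L3]=30
step 11: P1: load  L4  ⟶  IS  (L4)  txn=BusRd  M[L4]=70
step 12: P0: store L5 := 24  ⟶  MI  (L5)  txn=BusRdX  M[L5]=70
step 13: P0: store L4 := 4  ⟶  MI  (L4)  txn=BusRdX  M[L4]=70
step 14: P0: store L2 := 2  ⟶  MI  (L2)  txn=BusRdX  M[L2]=30
step 15: P1: load  L2  ⟶  SS  (L2)  txn=BusRd+Flush  M[L2]=2
step 16: P1: store L4 := 77  ⟶  IM  (L4)  txn=BusRdX+Flush  M[L4]=4
step 17: P1: store L0 := 26  ⟶  IM  (L0)  txn=BusRdX  M[L0]=98
step 18: P0: load  L3  ⟶  MI  (L3)  txn=∅  M[L3]=30
step 19: P0: load  L3  ⟶  MI  (L3)  txn=∅  M[L3]=30
step 20: P1: store L5 := 87  ⟶  IM  (L5)  txn=BusRdX+Flush  M[L5]=24
step 21: P0: store L5 := 39  ⟶  MI  (L5)  txn=BusRdX+Flush  M[L5]=87
step 22: P0: store L4 := 94  ⟶  MI  (L4)  txn=BusRdX+Flush  M[L4]=77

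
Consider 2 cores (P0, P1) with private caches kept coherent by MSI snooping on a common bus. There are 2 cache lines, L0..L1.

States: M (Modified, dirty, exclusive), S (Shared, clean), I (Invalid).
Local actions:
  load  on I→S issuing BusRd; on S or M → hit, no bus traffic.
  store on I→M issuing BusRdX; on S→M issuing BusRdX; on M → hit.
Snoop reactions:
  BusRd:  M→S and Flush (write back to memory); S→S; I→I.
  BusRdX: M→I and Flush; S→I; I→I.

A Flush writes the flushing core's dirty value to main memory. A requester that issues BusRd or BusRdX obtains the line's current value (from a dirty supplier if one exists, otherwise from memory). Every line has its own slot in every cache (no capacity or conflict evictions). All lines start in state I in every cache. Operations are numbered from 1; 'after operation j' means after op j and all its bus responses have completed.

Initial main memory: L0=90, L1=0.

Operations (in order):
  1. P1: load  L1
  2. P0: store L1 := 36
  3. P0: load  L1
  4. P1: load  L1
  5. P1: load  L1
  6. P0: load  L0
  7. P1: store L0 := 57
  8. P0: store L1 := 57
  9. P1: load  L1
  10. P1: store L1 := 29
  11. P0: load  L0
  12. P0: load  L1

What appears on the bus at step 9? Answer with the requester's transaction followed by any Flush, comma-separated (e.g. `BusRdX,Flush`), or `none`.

[1] P1: load  L1 | P0:I, P1:S(0) | bus: BusRd
[2] P0: store L1 := 36 | P0:M(36), P1:I | bus: BusRdX
[3] P0: load  L1 | P0:M(36), P1:I | bus: none
[4] P1: load  L1 | P0:S(36), P1:S(36) | bus: BusRd,Flush
[5] P1: load  L1 | P0:S(36), P1:S(36) | bus: none
[6] P0: load  L0 | P0:S(90), P1:I | bus: BusRd
[7] P1: store L0 := 57 | P0:I, P1:M(57) | bus: BusRdX
[8] P0: store L1 := 57 | P0:M(57), P1:I | bus: BusRdX
[9] P1: load  L1 | P0:S(57), P1:S(57) | bus: BusRd,Flush
[10] P1: store L1 := 29 | P0:I, P1:M(29) | bus: BusRdX
[11] P0: load  L0 | P0:S(57), P1:S(57) | bus: BusRd,Flush
[12] P0: load  L1 | P0:S(29), P1:S(29) | bus: BusRd,Flush

bus = BusRd,Flush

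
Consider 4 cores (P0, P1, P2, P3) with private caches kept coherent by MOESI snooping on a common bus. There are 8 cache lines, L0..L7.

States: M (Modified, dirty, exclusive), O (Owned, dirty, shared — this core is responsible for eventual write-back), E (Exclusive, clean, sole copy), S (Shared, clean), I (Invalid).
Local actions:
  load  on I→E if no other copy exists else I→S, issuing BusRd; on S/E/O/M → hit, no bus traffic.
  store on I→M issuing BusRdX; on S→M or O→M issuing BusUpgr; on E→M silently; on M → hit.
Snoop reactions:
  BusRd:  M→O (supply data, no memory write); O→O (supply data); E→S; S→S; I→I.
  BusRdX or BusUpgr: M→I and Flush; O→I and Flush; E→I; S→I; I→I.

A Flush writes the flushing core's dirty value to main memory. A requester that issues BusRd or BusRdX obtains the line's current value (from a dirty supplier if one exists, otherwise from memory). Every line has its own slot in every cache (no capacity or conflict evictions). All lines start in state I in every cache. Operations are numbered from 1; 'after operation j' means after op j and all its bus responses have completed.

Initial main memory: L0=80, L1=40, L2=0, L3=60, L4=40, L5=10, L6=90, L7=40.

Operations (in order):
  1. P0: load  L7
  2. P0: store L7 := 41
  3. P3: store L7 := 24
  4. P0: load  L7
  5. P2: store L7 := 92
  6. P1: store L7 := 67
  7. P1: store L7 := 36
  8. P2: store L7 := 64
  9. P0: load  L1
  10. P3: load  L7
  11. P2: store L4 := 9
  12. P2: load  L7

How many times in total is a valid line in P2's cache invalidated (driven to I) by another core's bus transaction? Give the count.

invalidations = 1

  op1 P0: load  L7 → E/I/I/I on L7; bus BusRd; mem=40
  op2 P0: store L7 := 41 → M/I/I/I on L7; bus (none); mem=40
  op3 P3: store L7 := 24 → I/I/I/M on L7; bus BusRdX Flush; mem=41
  op4 P0: load  L7 → S/I/I/O on L7; bus BusRd; mem=41
  op5 P2: store L7 := 92 → I/I/M/I on L7; bus BusRdX Flush; mem=24
  op6 P1: store L7 := 67 → I/M/I/I on L7; bus BusRdX Flush; mem=92
  op7 P1: store L7 := 36 → I/M/I/I on L7; bus (none); mem=92
  op8 P2: store L7 := 64 → I/I/M/I on L7; bus BusRdX Flush; mem=36
  op9 P0: load  L1 → E/I/I/I on L1; bus BusRd; mem=40
  op10 P3: load  L7 → I/I/O/S on L7; bus BusRd; mem=36
  op11 P2: store L4 := 9 → I/I/M/I on L4; bus BusRdX; mem=40
  op12 P2: load  L7 → I/I/O/S on L7; bus (none); mem=36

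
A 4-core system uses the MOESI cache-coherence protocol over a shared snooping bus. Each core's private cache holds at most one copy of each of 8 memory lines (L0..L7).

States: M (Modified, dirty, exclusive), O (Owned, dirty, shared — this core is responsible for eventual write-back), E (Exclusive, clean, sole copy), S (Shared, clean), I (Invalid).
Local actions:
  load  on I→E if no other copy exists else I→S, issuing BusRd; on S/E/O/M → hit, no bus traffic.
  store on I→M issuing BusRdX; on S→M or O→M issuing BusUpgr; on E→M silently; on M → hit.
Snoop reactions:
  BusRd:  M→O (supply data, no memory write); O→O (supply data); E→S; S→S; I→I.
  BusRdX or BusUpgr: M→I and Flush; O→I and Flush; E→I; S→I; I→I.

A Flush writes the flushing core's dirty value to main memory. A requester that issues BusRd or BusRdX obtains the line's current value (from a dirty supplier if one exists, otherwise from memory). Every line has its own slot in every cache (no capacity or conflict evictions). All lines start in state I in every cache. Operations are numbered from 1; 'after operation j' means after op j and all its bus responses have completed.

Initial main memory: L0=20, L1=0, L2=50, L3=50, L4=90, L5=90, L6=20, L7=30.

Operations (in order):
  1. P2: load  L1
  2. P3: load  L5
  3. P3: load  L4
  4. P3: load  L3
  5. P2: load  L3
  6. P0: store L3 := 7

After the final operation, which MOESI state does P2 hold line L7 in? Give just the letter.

state = I

[1] P2: load  L1 | P0:I, P1:I, P2:E(0), P3:I | bus: BusRd
[2] P3: load  L5 | P0:I, P1:I, P2:I, P3:E(90) | bus: BusRd
[3] P3: load  L4 | P0:I, P1:I, P2:I, P3:E(90) | bus: BusRd
[4] P3: load  L3 | P0:I, P1:I, P2:I, P3:E(50) | bus: BusRd
[5] P2: load  L3 | P0:I, P1:I, P2:S(50), P3:S(50) | bus: BusRd
[6] P0: store L3 := 7 | P0:M(7), P1:I, P2:I, P3:I | bus: BusRdX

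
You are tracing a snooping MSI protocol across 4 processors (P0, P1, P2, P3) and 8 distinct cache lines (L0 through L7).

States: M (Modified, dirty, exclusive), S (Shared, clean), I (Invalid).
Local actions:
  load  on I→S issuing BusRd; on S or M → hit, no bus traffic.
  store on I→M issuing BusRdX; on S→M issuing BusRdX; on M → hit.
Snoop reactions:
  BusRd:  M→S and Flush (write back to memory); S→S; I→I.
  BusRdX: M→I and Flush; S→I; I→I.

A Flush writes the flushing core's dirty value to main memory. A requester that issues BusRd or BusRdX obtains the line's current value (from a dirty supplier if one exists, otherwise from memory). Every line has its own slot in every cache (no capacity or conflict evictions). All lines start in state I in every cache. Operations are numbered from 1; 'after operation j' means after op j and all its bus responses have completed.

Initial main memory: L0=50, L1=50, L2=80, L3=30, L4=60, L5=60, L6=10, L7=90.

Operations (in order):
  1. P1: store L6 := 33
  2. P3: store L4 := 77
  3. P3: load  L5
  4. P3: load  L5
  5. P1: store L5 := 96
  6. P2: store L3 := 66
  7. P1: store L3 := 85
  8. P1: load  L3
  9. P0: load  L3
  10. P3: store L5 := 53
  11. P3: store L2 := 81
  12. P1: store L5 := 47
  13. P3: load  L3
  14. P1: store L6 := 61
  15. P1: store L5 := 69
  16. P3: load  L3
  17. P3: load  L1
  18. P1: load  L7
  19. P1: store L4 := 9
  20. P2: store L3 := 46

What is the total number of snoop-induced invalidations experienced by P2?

invalidations = 1

1. P1: store L6 := 33  bus=[BusRdX]  L6: P0=I P1=M P2=I P3=I  mem[L6]=10
2. P3: store L4 := 77  bus=[BusRdX]  L4: P0=I P1=I P2=I P3=M  mem[L4]=60
3. P3: load  L5  bus=[BusRd]  L5: P0=I P1=I P2=I P3=S  mem[L5]=60
4. P3: load  L5  bus=[-]  L5: P0=I P1=I P2=I P3=S  mem[L5]=60
5. P1: store L5 := 96  bus=[BusRdX]  L5: P0=I P1=M P2=I P3=I  mem[L5]=60
6. P2: store L3 := 66  bus=[BusRdX]  L3: P0=I P1=I P2=M P3=I  mem[L3]=30
7. P1: store L3 := 85  bus=[BusRdX,Flush]  L3: P0=I P1=M P2=I P3=I  mem[L3]=66
8. P1: load  L3  bus=[-]  L3: P0=I P1=M P2=I P3=I  mem[L3]=66
9. P0: load  L3  bus=[BusRd,Flush]  L3: P0=S P1=S P2=I P3=I  mem[L3]=85
10. P3: store L5 := 53  bus=[BusRdX,Flush]  L5: P0=I P1=I P2=I P3=M  mem[L5]=96
11. P3: store L2 := 81  bus=[BusRdX]  L2: P0=I P1=I P2=I P3=M  mem[L2]=80
12. P1: store L5 := 47  bus=[BusRdX,Flush]  L5: P0=I P1=M P2=I P3=I  mem[L5]=53
13. P3: load  L3  bus=[BusRd]  L3: P0=S P1=S P2=I P3=S  mem[L3]=85
14. P1: store L6 := 61  bus=[-]  L6: P0=I P1=M P2=I P3=I  mem[L6]=10
15. P1: store L5 := 69  bus=[-]  L5: P0=I P1=M P2=I P3=I  mem[L5]=53
16. P3: load  L3  bus=[-]  L3: P0=S P1=S P2=I P3=S  mem[L3]=85
17. P3: load  L1  bus=[BusRd]  L1: P0=I P1=I P2=I P3=S  mem[L1]=50
18. P1: load  L7  bus=[BusRd]  L7: P0=I P1=S P2=I P3=I  mem[L7]=90
19. P1: store L4 := 9  bus=[BusRdX,Flush]  L4: P0=I P1=M P2=I P3=I  mem[L4]=77
20. P2: store L3 := 46  bus=[BusRdX]  L3: P0=I P1=I P2=M P3=I  mem[L3]=85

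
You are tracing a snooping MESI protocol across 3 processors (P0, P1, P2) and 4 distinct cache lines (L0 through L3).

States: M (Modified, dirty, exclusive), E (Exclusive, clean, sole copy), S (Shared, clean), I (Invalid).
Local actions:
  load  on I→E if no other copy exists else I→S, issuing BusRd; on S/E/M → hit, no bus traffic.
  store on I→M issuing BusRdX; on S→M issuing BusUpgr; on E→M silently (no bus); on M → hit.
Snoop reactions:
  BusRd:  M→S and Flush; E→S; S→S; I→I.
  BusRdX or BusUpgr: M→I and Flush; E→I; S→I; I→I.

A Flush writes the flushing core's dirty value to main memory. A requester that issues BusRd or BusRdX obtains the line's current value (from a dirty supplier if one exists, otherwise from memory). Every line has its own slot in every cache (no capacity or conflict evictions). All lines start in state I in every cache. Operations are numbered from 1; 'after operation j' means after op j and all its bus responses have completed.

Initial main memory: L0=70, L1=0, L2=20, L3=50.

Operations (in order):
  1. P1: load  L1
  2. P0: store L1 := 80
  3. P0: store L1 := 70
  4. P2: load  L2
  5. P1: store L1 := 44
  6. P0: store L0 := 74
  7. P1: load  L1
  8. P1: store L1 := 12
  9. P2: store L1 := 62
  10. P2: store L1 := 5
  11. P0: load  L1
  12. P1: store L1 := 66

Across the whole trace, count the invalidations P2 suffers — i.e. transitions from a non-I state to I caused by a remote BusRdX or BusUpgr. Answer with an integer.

  op1 P1: load  L1 → I/E/I on L1; bus BusRd; mem=0
  op2 P0: store L1 := 80 → M/I/I on L1; bus BusRdX; mem=0
  op3 P0: store L1 := 70 → M/I/I on L1; bus (none); mem=0
  op4 P2: load  L2 → I/I/E on L2; bus BusRd; mem=20
  op5 P1: store L1 := 44 → I/M/I on L1; bus BusRdX Flush; mem=70
  op6 P0: store L0 := 74 → M/I/I on L0; bus BusRdX; mem=70
  op7 P1: load  L1 → I/M/I on L1; bus (none); mem=70
  op8 P1: store L1 := 12 → I/M/I on L1; bus (none); mem=70
  op9 P2: store L1 := 62 → I/I/M on L1; bus BusRdX Flush; mem=12
  op10 P2: store L1 := 5 → I/I/M on L1; bus (none); mem=12
  op11 P0: load  L1 → S/I/S on L1; bus BusRd Flush; mem=5
  op12 P1: store L1 := 66 → I/M/I on L1; bus BusRdX; mem=5

invalidations = 1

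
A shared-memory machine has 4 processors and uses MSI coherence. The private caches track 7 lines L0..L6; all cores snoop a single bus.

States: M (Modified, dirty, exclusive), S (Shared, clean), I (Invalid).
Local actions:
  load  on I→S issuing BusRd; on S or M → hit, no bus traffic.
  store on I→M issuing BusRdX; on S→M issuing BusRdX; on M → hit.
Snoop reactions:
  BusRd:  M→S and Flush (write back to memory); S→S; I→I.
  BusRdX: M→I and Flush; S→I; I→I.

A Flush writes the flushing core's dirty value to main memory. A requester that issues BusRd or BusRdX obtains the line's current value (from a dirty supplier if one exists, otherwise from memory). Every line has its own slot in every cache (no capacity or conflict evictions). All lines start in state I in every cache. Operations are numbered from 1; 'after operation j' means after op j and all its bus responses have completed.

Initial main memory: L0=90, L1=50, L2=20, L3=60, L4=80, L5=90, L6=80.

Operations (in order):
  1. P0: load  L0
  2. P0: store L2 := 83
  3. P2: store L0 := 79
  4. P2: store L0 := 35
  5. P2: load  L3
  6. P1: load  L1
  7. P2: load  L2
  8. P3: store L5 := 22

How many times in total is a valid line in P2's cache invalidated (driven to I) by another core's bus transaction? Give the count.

invalidations = 0

step 1: P0: load  L0  ⟶  SIII  (L0)  txn=BusRd  M[L0]=90
step 2: P0: store L2 := 83  ⟶  MIII  (L2)  txn=BusRdX  M[L2]=20
step 3: P2: store L0 := 79  ⟶  IIMI  (L0)  txn=BusRdX  M[L0]=90
step 4: P2: store L0 := 35  ⟶  IIMI  (L0)  txn=∅  M[L0]=90
step 5: P2: load  L3  ⟶  IISI  (L3)  txn=BusRd  M[L3]=60
step 6: P1: load  L1  ⟶  ISII  (L1)  txn=BusRd  M[L1]=50
step 7: P2: load  L2  ⟶  SISI  (L2)  txn=BusRd+Flush  M[L2]=83
step 8: P3: store L5 := 22  ⟶  IIIM  (L5)  txn=BusRdX  M[L5]=90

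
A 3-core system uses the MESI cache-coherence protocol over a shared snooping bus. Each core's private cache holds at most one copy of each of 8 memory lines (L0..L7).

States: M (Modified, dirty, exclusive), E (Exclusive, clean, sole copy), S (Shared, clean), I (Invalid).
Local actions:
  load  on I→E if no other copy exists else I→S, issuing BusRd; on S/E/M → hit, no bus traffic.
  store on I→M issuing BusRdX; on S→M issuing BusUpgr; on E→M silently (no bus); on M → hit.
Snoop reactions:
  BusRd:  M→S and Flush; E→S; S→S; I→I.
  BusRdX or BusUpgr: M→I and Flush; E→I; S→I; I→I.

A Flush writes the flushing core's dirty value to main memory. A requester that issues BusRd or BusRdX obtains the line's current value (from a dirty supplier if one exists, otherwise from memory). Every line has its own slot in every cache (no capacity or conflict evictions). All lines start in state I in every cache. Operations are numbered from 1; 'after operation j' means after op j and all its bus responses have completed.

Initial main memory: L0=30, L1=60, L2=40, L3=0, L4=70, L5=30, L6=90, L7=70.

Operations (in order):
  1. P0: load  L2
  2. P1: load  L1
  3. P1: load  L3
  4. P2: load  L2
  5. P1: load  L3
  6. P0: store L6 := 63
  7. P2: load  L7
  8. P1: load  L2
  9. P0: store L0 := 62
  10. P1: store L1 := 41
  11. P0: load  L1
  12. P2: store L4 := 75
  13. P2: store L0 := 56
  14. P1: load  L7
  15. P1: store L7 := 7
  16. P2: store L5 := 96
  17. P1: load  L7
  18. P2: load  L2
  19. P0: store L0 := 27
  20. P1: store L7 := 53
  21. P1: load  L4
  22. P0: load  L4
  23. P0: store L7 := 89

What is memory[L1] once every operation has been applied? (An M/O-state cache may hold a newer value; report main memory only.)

1. P0: load  L2  bus=[BusRd]  L2: P0=E P1=I P2=I  mem[L2]=40
2. P1: load  L1  bus=[BusRd]  L1: P0=I P1=E P2=I  mem[L1]=60
3. P1: load  L3  bus=[BusRd]  L3: P0=I P1=E P2=I  mem[L3]=0
4. P2: load  L2  bus=[BusRd]  L2: P0=S P1=I P2=S  mem[L2]=40
5. P1: load  L3  bus=[-]  L3: P0=I P1=E P2=I  mem[L3]=0
6. P0: store L6 := 63  bus=[BusRdX]  L6: P0=M P1=I P2=I  mem[L6]=90
7. P2: load  L7  bus=[BusRd]  L7: P0=I P1=I P2=E  mem[L7]=70
8. P1: load  L2  bus=[BusRd]  L2: P0=S P1=S P2=S  mem[L2]=40
9. P0: store L0 := 62  bus=[BusRdX]  L0: P0=M P1=I P2=I  mem[L0]=30
10. P1: store L1 := 41  bus=[-]  L1: P0=I P1=M P2=I  mem[L1]=60
11. P0: load  L1  bus=[BusRd,Flush]  L1: P0=S P1=S P2=I  mem[L1]=41
12. P2: store L4 := 75  bus=[BusRdX]  L4: P0=I P1=I P2=M  mem[L4]=70
13. P2: store L0 := 56  bus=[BusRdX,Flush]  L0: P0=I P1=I P2=M  mem[L0]=62
14. P1: load  L7  bus=[BusRd]  L7: P0=I P1=S P2=S  mem[L7]=70
15. P1: store L7 := 7  bus=[BusUpgr]  L7: P0=I P1=M P2=I  mem[L7]=70
16. P2: store L5 := 96  bus=[BusRdX]  L5: P0=I P1=I P2=M  mem[L5]=30
17. P1: load  L7  bus=[-]  L7: P0=I P1=M P2=I  mem[L7]=70
18. P2: load  L2  bus=[-]  L2: P0=S P1=S P2=S  mem[L2]=40
19. P0: store L0 := 27  bus=[BusRdX,Flush]  L0: P0=M P1=I P2=I  mem[L0]=56
20. P1: store L7 := 53  bus=[-]  L7: P0=I P1=M P2=I  mem[L7]=70
21. P1: load  L4  bus=[BusRd,Flush]  L4: P0=I P1=S P2=S  mem[L4]=75
22. P0: load  L4  bus=[BusRd]  L4: P0=S P1=S P2=S  mem[L4]=75
23. P0: store L7 := 89  bus=[BusRdX,Flush]  L7: P0=M P1=I P2=I  mem[L7]=53

memory[L1] = 41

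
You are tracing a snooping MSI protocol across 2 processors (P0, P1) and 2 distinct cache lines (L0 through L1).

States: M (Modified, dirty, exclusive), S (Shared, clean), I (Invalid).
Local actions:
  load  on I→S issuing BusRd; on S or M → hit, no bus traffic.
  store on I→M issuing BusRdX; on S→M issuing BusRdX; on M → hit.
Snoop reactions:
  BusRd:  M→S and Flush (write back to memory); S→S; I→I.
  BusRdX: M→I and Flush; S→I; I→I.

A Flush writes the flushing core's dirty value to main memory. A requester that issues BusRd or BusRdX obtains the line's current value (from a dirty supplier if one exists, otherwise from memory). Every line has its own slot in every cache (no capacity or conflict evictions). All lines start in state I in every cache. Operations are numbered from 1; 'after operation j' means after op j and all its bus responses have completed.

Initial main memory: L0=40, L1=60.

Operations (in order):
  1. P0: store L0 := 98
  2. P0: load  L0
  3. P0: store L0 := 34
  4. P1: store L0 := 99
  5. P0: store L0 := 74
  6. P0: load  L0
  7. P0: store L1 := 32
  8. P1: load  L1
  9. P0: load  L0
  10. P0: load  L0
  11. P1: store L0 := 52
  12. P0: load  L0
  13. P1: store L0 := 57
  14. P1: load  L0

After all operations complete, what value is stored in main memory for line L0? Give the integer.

  op1 P0: store L0 := 98 → M/I on L0; bus BusRdX; mem=40
  op2 P0: load  L0 → M/I on L0; bus (none); mem=40
  op3 P0: store L0 := 34 → M/I on L0; bus (none); mem=40
  op4 P1: store L0 := 99 → I/M on L0; bus BusRdX Flush; mem=34
  op5 P0: store L0 := 74 → M/I on L0; bus BusRdX Flush; mem=99
  op6 P0: load  L0 → M/I on L0; bus (none); mem=99
  op7 P0: store L1 := 32 → M/I on L1; bus BusRdX; mem=60
  op8 P1: load  L1 → S/S on L1; bus BusRd Flush; mem=32
  op9 P0: load  L0 → M/I on L0; bus (none); mem=99
  op10 P0: load  L0 → M/I on L0; bus (none); mem=99
  op11 P1: store L0 := 52 → I/M on L0; bus BusRdX Flush; mem=74
  op12 P0: load  L0 → S/S on L0; bus BusRd Flush; mem=52
  op13 P1: store L0 := 57 → I/M on L0; bus BusRdX; mem=52
  op14 P1: load  L0 → I/M on L0; bus (none); mem=52

memory[L0] = 52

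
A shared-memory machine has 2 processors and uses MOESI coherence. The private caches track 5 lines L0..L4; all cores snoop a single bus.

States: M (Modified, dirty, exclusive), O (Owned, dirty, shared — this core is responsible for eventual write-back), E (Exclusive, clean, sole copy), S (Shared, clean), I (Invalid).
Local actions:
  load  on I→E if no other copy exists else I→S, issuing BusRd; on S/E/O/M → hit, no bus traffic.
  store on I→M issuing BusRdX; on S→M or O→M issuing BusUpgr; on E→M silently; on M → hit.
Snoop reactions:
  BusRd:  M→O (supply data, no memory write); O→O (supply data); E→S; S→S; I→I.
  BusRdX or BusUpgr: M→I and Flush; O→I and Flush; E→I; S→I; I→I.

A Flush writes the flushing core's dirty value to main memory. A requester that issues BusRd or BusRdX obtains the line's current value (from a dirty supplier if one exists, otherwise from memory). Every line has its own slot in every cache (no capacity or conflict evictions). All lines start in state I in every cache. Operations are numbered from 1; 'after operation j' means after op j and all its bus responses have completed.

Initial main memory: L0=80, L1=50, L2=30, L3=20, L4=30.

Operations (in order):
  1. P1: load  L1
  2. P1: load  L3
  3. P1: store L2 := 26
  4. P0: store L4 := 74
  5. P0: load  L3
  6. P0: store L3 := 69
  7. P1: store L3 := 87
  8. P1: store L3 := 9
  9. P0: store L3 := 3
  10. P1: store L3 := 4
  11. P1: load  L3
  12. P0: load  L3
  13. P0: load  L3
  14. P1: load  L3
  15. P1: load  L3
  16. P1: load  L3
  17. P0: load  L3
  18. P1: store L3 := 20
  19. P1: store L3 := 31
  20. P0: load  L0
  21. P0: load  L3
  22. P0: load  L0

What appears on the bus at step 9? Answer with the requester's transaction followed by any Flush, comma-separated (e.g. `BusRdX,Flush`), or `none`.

step 1: P1: load  L1  ⟶  IE  (L1)  txn=BusRd  M[L1]=50
step 2: P1: load  L3  ⟶  IE  (L3)  txn=BusRd  M[L3]=20
step 3: P1: store L2 := 26  ⟶  IM  (L2)  txn=BusRdX  M[L2]=30
step 4: P0: store L4 := 74  ⟶  MI  (L4)  txn=BusRdX  M[L4]=30
step 5: P0: load  L3  ⟶  SS  (L3)  txn=BusRd  M[L3]=20
step 6: P0: store L3 := 69  ⟶  MI  (L3)  txn=BusUpgr  M[L3]=20
step 7: P1: store L3 := 87  ⟶  IM  (L3)  txn=BusRdX+Flush  M[L3]=69
step 8: P1: store L3 := 9  ⟶  IM  (L3)  txn=∅  M[L3]=69
step 9: P0: store L3 := 3  ⟶  MI  (L3)  txn=BusRdX+Flush  M[L3]=9
step 10: P1: store L3 := 4  ⟶  IM  (L3)  txn=BusRdX+Flush  M[L3]=3
step 11: P1: load  L3  ⟶  IM  (L3)  txn=∅  M[L3]=3
step 12: P0: load  L3  ⟶  SO  (L3)  txn=BusRd  M[L3]=3
step 13: P0: load  L3  ⟶  SO  (L3)  txn=∅  M[L3]=3
step 14: P1: load  L3  ⟶  SO  (L3)  txn=∅  M[L3]=3
step 15: P1: load  L3  ⟶  SO  (L3)  txn=∅  M[L3]=3
step 16: P1: load  L3  ⟶  SO  (L3)  txn=∅  M[L3]=3
step 17: P0: load  L3  ⟶  SO  (L3)  txn=∅  M[L3]=3
step 18: P1: store L3 := 20  ⟶  IM  (L3)  txn=BusUpgr  M[L3]=3
step 19: P1: store L3 := 31  ⟶  IM  (L3)  txn=∅  M[L3]=3
step 20: P0: load  L0  ⟶  EI  (L0)  txn=BusRd  M[L0]=80
step 21: P0: load  L3  ⟶  SO  (L3)  txn=BusRd  M[L3]=3
step 22: P0: load  L0  ⟶  EI  (L0)  txn=∅  M[L0]=80

bus = BusRdX,Flush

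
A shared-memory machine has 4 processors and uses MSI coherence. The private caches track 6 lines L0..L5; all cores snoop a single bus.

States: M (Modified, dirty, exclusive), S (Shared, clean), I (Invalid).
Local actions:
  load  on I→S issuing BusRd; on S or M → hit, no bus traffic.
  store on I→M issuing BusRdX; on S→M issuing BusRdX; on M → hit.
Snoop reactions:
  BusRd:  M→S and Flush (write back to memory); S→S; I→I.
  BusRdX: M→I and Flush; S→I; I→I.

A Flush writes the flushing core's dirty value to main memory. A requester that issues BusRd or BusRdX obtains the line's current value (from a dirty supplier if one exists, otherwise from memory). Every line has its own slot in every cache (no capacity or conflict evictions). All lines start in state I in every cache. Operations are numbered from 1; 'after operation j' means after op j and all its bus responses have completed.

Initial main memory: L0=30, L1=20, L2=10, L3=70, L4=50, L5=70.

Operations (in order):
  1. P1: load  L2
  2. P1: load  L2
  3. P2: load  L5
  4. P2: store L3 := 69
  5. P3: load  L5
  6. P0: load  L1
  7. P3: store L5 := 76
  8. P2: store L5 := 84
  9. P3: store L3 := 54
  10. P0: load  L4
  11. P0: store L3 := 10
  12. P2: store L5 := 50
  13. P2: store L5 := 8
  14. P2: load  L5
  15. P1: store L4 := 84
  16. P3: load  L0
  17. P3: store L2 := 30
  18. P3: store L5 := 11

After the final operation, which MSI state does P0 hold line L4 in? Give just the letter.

[1] P1: load  L2 | P0:I, P1:S(10), P2:I, P3:I | bus: BusRd
[2] P1: load  L2 | P0:I, P1:S(10), P2:I, P3:I | bus: none
[3] P2: load  L5 | P0:I, P1:I, P2:S(70), P3:I | bus: BusRd
[4] P2: store L3 := 69 | P0:I, P1:I, P2:M(69), P3:I | bus: BusRdX
[5] P3: load  L5 | P0:I, P1:I, P2:S(70), P3:S(70) | bus: BusRd
[6] P0: load  L1 | P0:S(20), P1:I, P2:I, P3:I | bus: BusRd
[7] P3: store L5 := 76 | P0:I, P1:I, P2:I, P3:M(76) | bus: BusRdX
[8] P2: store L5 := 84 | P0:I, P1:I, P2:M(84), P3:I | bus: BusRdX,Flush
[9] P3: store L3 := 54 | P0:I, P1:I, P2:I, P3:M(54) | bus: BusRdX,Flush
[10] P0: load  L4 | P0:S(50), P1:I, P2:I, P3:I | bus: BusRd
[11] P0: store L3 := 10 | P0:M(10), P1:I, P2:I, P3:I | bus: BusRdX,Flush
[12] P2: store L5 := 50 | P0:I, P1:I, P2:M(50), P3:I | bus: none
[13] P2: store L5 := 8 | P0:I, P1:I, P2:M(8), P3:I | bus: none
[14] P2: load  L5 | P0:I, P1:I, P2:M(8), P3:I | bus: none
[15] P1: store L4 := 84 | P0:I, P1:M(84), P2:I, P3:I | bus: BusRdX
[16] P3: load  L0 | P0:I, P1:I, P2:I, P3:S(30) | bus: BusRd
[17] P3: store L2 := 30 | P0:I, P1:I, P2:I, P3:M(30) | bus: BusRdX
[18] P3: store L5 := 11 | P0:I, P1:I, P2:I, P3:M(11) | bus: BusRdX,Flush

state = I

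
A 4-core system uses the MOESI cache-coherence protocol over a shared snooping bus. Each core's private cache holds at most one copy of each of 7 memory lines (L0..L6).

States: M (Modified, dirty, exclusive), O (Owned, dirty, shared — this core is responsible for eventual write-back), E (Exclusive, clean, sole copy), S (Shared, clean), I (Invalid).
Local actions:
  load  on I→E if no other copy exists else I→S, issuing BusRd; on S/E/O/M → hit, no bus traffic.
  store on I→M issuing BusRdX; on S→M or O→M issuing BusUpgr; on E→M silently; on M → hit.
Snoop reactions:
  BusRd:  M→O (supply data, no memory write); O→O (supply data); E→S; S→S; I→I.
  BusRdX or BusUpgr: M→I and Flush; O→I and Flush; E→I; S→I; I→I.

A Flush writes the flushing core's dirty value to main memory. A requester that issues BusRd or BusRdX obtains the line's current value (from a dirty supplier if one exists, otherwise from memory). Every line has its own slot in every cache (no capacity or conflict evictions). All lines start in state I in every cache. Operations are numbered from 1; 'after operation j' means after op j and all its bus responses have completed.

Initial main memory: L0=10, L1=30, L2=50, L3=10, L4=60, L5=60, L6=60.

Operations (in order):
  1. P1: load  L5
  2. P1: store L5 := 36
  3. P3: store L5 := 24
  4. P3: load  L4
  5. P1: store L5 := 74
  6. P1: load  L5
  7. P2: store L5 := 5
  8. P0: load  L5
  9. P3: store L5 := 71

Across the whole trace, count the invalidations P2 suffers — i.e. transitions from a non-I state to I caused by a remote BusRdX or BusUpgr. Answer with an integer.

invalidations = 1

1. P1: load  L5  bus=[BusRd]  L5: P0=I P1=E P2=I P3=I  mem[L5]=60
2. P1: store L5 := 36  bus=[-]  L5: P0=I P1=M P2=I P3=I  mem[L5]=60
3. P3: store L5 := 24  bus=[BusRdX,Flush]  L5: P0=I P1=I P2=I P3=M  mem[L5]=36
4. P3: load  L4  bus=[BusRd]  L4: P0=I P1=I P2=I P3=E  mem[L4]=60
5. P1: store L5 := 74  bus=[BusRdX,Flush]  L5: P0=I P1=M P2=I P3=I  mem[L5]=24
6. P1: load  L5  bus=[-]  L5: P0=I P1=M P2=I P3=I  mem[L5]=24
7. P2: store L5 := 5  bus=[BusRdX,Flush]  L5: P0=I P1=I P2=M P3=I  mem[L5]=74
8. P0: load  L5  bus=[BusRd]  L5: P0=S P1=I P2=O P3=I  mem[L5]=74
9. P3: store L5 := 71  bus=[BusRdX,Flush]  L5: P0=I P1=I P2=I P3=M  mem[L5]=5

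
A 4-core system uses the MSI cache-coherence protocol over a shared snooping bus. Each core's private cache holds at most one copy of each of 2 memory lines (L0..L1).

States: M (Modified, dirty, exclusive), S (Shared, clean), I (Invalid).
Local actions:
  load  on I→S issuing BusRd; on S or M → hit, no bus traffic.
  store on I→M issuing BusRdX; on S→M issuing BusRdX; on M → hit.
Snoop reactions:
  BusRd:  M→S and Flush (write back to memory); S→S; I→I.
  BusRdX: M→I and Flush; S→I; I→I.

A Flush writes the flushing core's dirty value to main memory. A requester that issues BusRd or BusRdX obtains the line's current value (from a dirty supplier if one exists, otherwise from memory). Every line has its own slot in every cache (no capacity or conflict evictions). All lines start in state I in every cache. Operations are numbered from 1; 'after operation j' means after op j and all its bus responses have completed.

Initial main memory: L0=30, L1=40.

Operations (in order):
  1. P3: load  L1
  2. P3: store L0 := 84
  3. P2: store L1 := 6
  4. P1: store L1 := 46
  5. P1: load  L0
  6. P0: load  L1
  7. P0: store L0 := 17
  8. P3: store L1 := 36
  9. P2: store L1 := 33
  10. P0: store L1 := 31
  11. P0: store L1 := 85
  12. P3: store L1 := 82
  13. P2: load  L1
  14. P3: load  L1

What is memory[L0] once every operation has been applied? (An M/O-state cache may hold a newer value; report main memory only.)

memory[L0] = 84

step 1: P3: load  L1  ⟶  IIIS  (L1)  txn=BusRd  M[L1]=40
step 2: P3: store L0 := 84  ⟶  IIIM  (L0)  txn=BusRdX  M[L0]=30
step 3: P2: store L1 := 6  ⟶  IIMI  (L1)  txn=BusRdX  M[L1]=40
step 4: P1: store L1 := 46  ⟶  IMII  (L1)  txn=BusRdX+Flush  M[L1]=6
step 5: P1: load  L0  ⟶  ISIS  (L0)  txn=BusRd+Flush  M[L0]=84
step 6: P0: load  L1  ⟶  SSII  (L1)  txn=BusRd+Flush  M[L1]=46
step 7: P0: store L0 := 17  ⟶  MIII  (L0)  txn=BusRdX  M[L0]=84
step 8: P3: store L1 := 36  ⟶  IIIM  (L1)  txn=BusRdX  M[L1]=46
step 9: P2: store L1 := 33  ⟶  IIMI  (L1)  txn=BusRdX+Flush  M[L1]=36
step 10: P0: store L1 := 31  ⟶  MIII  (L1)  txn=BusRdX+Flush  M[L1]=33
step 11: P0: store L1 := 85  ⟶  MIII  (L1)  txn=∅  M[L1]=33
step 12: P3: store L1 := 82  ⟶  IIIM  (L1)  txn=BusRdX+Flush  M[L1]=85
step 13: P2: load  L1  ⟶  IISS  (L1)  txn=BusRd+Flush  M[L1]=82
step 14: P3: load  L1  ⟶  IISS  (L1)  txn=∅  M[L1]=82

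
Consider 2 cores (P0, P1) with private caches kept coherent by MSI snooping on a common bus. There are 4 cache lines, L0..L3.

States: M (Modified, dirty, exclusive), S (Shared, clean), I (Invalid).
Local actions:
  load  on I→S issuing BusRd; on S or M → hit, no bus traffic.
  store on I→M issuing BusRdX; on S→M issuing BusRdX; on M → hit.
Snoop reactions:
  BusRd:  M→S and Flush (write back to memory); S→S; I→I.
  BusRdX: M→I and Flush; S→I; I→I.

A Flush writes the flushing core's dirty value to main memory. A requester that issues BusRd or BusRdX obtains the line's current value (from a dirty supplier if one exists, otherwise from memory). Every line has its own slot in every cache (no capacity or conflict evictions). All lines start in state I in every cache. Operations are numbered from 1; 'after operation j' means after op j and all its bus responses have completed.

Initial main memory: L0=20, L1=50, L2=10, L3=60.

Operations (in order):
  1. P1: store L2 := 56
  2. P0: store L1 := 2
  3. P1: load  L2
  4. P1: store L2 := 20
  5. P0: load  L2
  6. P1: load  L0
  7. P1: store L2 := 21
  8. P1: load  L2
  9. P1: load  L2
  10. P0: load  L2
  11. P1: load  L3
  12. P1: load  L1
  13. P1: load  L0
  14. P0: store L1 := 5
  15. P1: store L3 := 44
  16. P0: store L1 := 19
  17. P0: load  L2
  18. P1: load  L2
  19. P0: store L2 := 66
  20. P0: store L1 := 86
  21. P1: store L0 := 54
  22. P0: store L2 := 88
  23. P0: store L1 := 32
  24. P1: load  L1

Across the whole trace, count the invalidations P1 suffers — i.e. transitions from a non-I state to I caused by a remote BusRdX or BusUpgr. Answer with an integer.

  op1 P1: store L2 := 56 → I/M on L2; bus BusRdX; mem=10
  op2 P0: store L1 := 2 → M/I on L1; bus BusRdX; mem=50
  op3 P1: load  L2 → I/M on L2; bus (none); mem=10
  op4 P1: store L2 := 20 → I/M on L2; bus (none); mem=10
  op5 P0: load  L2 → S/S on L2; bus BusRd Flush; mem=20
  op6 P1: load  L0 → I/S on L0; bus BusRd; mem=20
  op7 P1: store L2 := 21 → I/M on L2; bus BusRdX; mem=20
  op8 P1: load  L2 → I/M on L2; bus (none); mem=20
  op9 P1: load  L2 → I/M on L2; bus (none); mem=20
  op10 P0: load  L2 → S/S on L2; bus BusRd Flush; mem=21
  op11 P1: load  L3 → I/S on L3; bus BusRd; mem=60
  op12 P1: load  L1 → S/S on L1; bus BusRd Flush; mem=2
  op13 P1: load  L0 → I/S on L0; bus (none); mem=20
  op14 P0: store L1 := 5 → M/I on L1; bus BusRdX; mem=2
  op15 P1: store L3 := 44 → I/M on L3; bus BusRdX; mem=60
  op16 P0: store L1 := 19 → M/I on L1; bus (none); mem=2
  op17 P0: load  L2 → S/S on L2; bus (none); mem=21
  op18 P1: load  L2 → S/S on L2; bus (none); mem=21
  op19 P0: store L2 := 66 → M/I on L2; bus BusRdX; mem=21
  op20 P0: store L1 := 86 → M/I on L1; bus (none); mem=2
  op21 P1: store L0 := 54 → I/M on L0; bus BusRdX; mem=20
  op22 P0: store L2 := 88 → M/I on L2; bus (none); mem=21
  op23 P0: store L1 := 32 → M/I on L1; bus (none); mem=2
  op24 P1: load  L1 → S/S on L1; bus BusRd Flush; mem=32

invalidations = 2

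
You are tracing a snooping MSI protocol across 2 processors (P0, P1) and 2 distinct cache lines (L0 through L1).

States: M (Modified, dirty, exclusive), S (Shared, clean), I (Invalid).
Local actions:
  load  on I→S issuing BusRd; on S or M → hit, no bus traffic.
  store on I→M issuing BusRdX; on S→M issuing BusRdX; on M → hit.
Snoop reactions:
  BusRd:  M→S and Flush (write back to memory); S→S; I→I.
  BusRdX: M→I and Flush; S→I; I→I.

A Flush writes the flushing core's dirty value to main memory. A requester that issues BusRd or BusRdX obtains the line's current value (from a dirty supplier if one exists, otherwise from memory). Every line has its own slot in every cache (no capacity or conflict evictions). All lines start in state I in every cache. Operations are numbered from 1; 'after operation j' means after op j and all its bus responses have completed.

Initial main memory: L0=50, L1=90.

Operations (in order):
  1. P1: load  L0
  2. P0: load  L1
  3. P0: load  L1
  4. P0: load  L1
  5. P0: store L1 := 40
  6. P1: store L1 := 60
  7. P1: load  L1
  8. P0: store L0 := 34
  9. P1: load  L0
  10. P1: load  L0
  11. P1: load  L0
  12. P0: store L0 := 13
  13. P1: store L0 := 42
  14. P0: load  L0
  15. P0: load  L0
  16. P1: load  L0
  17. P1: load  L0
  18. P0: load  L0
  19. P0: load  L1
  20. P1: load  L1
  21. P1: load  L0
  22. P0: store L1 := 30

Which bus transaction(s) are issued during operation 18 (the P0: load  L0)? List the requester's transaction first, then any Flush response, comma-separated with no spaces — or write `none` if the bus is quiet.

1. P1: load  L0  bus=[BusRd]  L0: P0=I P1=S  mem[L0]=50
2. P0: load  L1  bus=[BusRd]  L1: P0=S P1=I  mem[L1]=90
3. P0: load  L1  bus=[-]  L1: P0=S P1=I  mem[L1]=90
4. P0: load  L1  bus=[-]  L1: P0=S P1=I  mem[L1]=90
5. P0: store L1 := 40  bus=[BusRdX]  L1: P0=M P1=I  mem[L1]=90
6. P1: store L1 := 60  bus=[BusRdX,Flush]  L1: P0=I P1=M  mem[L1]=40
7. P1: load  L1  bus=[-]  L1: P0=I P1=M  mem[L1]=40
8. P0: store L0 := 34  bus=[BusRdX]  L0: P0=M P1=I  mem[L0]=50
9. P1: load  L0  bus=[BusRd,Flush]  L0: P0=S P1=S  mem[L0]=34
10. P1: load  L0  bus=[-]  L0: P0=S P1=S  mem[L0]=34
11. P1: load  L0  bus=[-]  L0: P0=S P1=S  mem[L0]=34
12. P0: store L0 := 13  bus=[BusRdX]  L0: P0=M P1=I  mem[L0]=34
13. P1: store L0 := 42  bus=[BusRdX,Flush]  L0: P0=I P1=M  mem[L0]=13
14. P0: load  L0  bus=[BusRd,Flush]  L0: P0=S P1=S  mem[L0]=42
15. P0: load  L0  bus=[-]  L0: P0=S P1=S  mem[L0]=42
16. P1: load  L0  bus=[-]  L0: P0=S P1=S  mem[L0]=42
17. P1: load  L0  bus=[-]  L0: P0=S P1=S  mem[L0]=42
18. P0: load  L0  bus=[-]  L0: P0=S P1=S  mem[L0]=42
19. P0: load  L1  bus=[BusRd,Flush]  L1: P0=S P1=S  mem[L1]=60
20. P1: load  L1  bus=[-]  L1: P0=S P1=S  mem[L1]=60
21. P1: load  L0  bus=[-]  L0: P0=S P1=S  mem[L0]=42
22. P0: store L1 := 30  bus=[BusRdX]  L1: P0=M P1=I  mem[L1]=60

bus = none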